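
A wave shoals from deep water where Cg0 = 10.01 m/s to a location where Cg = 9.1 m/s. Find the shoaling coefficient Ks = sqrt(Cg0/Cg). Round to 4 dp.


Ks = sqrt(Cg0 / Cg)
Ks = sqrt(10.01 / 9.1)
Ks = sqrt(1.1000)
Ks = 1.0488

1.0488


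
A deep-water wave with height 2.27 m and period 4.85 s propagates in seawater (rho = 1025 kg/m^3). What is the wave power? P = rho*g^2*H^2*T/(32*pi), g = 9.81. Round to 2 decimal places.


P = rho * g^2 * H^2 * T / (32 * pi)
P = 1025 * 9.81^2 * 2.27^2 * 4.85 / (32 * pi)
P = 1025 * 96.2361 * 5.1529 * 4.85 / 100.53096
P = 24521.98 W/m

24521.98


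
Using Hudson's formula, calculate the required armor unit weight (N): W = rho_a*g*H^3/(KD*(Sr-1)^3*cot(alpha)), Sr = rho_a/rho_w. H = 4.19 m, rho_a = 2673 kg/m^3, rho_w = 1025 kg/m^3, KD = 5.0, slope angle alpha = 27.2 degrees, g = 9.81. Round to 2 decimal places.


Sr = rho_a / rho_w = 2673 / 1025 = 2.607805
(Sr - 1) = 1.607805
(Sr - 1)^3 = 4.156234
cot(27.2) = 1 / tan(27.2) = 1 / 0.513930 = 1.945790
Numerator = 2673 * 9.81 * 4.19^3 = 1928901.4299
Denominator = 5.0 * 4.156234 * 1.945790 = 40.435787
W = 1928901.4299 / 40.435787
W = 47702.83 N

47702.83


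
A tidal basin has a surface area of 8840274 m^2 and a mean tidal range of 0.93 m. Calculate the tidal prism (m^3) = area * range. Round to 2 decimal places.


Tidal prism = Area * Tidal range
P = 8840274 * 0.93
P = 8221454.82 m^3

8221454.82


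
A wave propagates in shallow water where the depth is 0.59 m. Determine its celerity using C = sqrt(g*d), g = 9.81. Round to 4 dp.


Using the shallow-water approximation:
C = sqrt(g * d) = sqrt(9.81 * 0.59)
C = sqrt(5.7879)
C = 2.4058 m/s

2.4058


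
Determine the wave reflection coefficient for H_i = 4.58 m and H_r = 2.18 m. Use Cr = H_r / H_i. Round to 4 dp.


Cr = H_r / H_i
Cr = 2.18 / 4.58
Cr = 0.4760

0.4760


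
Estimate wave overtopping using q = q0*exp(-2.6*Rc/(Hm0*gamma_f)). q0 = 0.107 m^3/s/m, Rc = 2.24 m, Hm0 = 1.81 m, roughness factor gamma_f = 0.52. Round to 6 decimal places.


q = q0 * exp(-2.6 * Rc / (Hm0 * gamma_f))
Exponent = -2.6 * 2.24 / (1.81 * 0.52)
= -2.6 * 2.24 / 0.9412
= -6.187845
exp(-6.187845) = 0.002054
q = 0.107 * 0.002054
q = 0.000220 m^3/s/m

0.000220


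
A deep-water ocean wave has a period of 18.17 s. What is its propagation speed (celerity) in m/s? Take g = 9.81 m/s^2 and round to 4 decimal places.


We use the deep-water celerity formula:
C = g * T / (2 * pi)
C = 9.81 * 18.17 / (2 * 3.14159...)
C = 178.247700 / 6.283185
C = 28.3690 m/s

28.3690


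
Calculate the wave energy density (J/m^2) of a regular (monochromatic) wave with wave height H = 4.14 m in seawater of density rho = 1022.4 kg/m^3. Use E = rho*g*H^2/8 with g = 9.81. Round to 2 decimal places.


E = (1/8) * rho * g * H^2
E = (1/8) * 1022.4 * 9.81 * 4.14^2
E = 0.125 * 1022.4 * 9.81 * 17.1396
E = 21488.23 J/m^2

21488.23


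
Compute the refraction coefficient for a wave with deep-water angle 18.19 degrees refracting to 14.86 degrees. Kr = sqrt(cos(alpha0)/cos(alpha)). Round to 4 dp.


Kr = sqrt(cos(alpha0) / cos(alpha))
cos(18.19) = 0.950027
cos(14.86) = 0.966555
Kr = sqrt(0.950027 / 0.966555)
Kr = sqrt(0.982899)
Kr = 0.9914

0.9914


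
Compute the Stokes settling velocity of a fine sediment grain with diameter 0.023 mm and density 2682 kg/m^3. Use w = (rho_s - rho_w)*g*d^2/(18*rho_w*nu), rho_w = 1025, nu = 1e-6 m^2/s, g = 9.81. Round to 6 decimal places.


w = (rho_s - rho_w) * g * d^2 / (18 * rho_w * nu)
d = 0.023 mm = 0.000023 m
rho_s - rho_w = 2682 - 1025 = 1657
Numerator = 1657 * 9.81 * (0.000023)^2 = 0.000008598985
Denominator = 18 * 1025 * 1e-6 = 0.018450
w = 0.000466 m/s

0.000466


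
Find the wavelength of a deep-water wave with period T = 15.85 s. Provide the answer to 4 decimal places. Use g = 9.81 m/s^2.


L0 = g * T^2 / (2 * pi)
L0 = 9.81 * 15.85^2 / (2 * pi)
L0 = 9.81 * 251.2225 / 6.28319
L0 = 2464.4927 / 6.28319
L0 = 392.2362 m

392.2362


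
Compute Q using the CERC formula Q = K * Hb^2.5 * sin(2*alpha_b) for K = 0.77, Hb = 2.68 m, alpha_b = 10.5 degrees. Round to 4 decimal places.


Q = K * Hb^2.5 * sin(2 * alpha_b)
Hb^2.5 = 2.68^2.5 = 11.758096
sin(2 * 10.5) = sin(21.0) = 0.358368
Q = 0.77 * 11.758096 * 0.358368
Q = 3.2446 m^3/s

3.2446


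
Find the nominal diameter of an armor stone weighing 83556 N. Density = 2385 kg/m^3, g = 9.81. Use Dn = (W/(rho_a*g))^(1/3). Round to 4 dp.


V = W / (rho_a * g)
V = 83556 / (2385 * 9.81)
V = 83556 / 23396.85
V = 3.571250 m^3
Dn = V^(1/3) = 3.571250^(1/3)
Dn = 1.5285 m

1.5285


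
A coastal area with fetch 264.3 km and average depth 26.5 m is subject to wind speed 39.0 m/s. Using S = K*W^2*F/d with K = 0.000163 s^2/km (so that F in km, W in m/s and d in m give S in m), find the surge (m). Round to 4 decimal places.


S = K * W^2 * F / d
W^2 = 39.0^2 = 1521.00
S = 0.000163 * 1521.00 * 264.3 / 26.5
Numerator = 0.000163 * 1521.00 * 264.3 = 65.526049
S = 65.526049 / 26.5 = 2.4727 m

2.4727


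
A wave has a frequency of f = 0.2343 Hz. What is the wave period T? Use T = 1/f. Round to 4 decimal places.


T = 1 / f
T = 1 / 0.2343
T = 4.2680 s

4.2680


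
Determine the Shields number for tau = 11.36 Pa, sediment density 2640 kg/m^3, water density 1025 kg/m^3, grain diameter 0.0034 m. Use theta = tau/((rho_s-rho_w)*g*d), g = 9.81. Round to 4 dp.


theta = tau / ((rho_s - rho_w) * g * d)
rho_s - rho_w = 2640 - 1025 = 1615
Denominator = 1615 * 9.81 * 0.0034 = 53.866710
theta = 11.36 / 53.866710
theta = 0.2109

0.2109


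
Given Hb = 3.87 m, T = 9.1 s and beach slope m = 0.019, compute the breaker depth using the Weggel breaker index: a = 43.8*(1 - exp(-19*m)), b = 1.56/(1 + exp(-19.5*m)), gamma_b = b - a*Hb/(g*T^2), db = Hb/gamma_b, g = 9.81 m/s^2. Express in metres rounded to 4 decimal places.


a = 43.8 * (1 - exp(-19 * m))
exp(-19 * 0.019) = exp(-0.3610) = 0.696979
a = 43.8 * (1 - 0.696979) = 13.272320
b = 1.56 / (1 + exp(-19.5 * m))
exp(-19.5 * 0.019) = exp(-0.3705) = 0.690389
b = 1.56 / (1 + 0.690389) = 0.922864
Hb / (g * T^2) = 3.87 / (9.81 * 9.1^2) = 3.87 / 812.3661 = 0.00476386
gamma_b = b - a * Hb/(g*T^2) = 0.922864 - 13.272320 * 0.00476386 = 0.859637
db = Hb / gamma_b = 3.87 / 0.859637
db = 4.5019 m

4.5019


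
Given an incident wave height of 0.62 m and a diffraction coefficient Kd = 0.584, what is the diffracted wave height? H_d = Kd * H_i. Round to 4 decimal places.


H_d = Kd * H_i
H_d = 0.584 * 0.62
H_d = 0.3621 m

0.3621


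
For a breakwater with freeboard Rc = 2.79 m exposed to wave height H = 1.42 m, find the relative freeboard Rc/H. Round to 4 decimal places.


Relative freeboard = Rc / H
= 2.79 / 1.42
= 1.9648

1.9648


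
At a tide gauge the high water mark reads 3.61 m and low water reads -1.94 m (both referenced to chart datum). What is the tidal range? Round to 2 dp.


Tidal range = High water - Low water
Tidal range = 3.61 - (-1.94)
Tidal range = 5.55 m

5.55


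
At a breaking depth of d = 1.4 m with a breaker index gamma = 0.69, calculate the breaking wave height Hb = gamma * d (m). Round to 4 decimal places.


Hb = gamma * d
Hb = 0.69 * 1.4
Hb = 0.9660 m

0.9660


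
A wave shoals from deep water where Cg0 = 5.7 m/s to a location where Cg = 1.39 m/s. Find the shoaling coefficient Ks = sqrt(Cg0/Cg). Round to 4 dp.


Ks = sqrt(Cg0 / Cg)
Ks = sqrt(5.7 / 1.39)
Ks = sqrt(4.1007)
Ks = 2.0250

2.0250


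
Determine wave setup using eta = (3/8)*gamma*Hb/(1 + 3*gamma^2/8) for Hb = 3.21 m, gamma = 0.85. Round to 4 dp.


eta = (3/8) * gamma * Hb / (1 + 3*gamma^2/8)
Numerator = (3/8) * 0.85 * 3.21 = 1.023187
Denominator = 1 + 3*0.85^2/8 = 1 + 0.270938 = 1.270938
eta = 1.023187 / 1.270938
eta = 0.8051 m

0.8051


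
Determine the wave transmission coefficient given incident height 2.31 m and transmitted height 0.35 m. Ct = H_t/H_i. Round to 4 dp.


Ct = H_t / H_i
Ct = 0.35 / 2.31
Ct = 0.1515

0.1515


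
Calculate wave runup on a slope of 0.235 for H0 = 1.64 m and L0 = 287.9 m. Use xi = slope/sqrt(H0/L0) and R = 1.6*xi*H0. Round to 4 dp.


xi = slope / sqrt(H0/L0)
H0/L0 = 1.64/287.9 = 0.005696
sqrt(0.005696) = 0.075475
xi = 0.235 / 0.075475 = 3.113628
R = 1.6 * xi * H0 = 1.6 * 3.113628 * 1.64
R = 8.1702 m

8.1702


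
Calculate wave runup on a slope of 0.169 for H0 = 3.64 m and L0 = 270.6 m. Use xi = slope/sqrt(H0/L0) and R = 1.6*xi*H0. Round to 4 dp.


xi = slope / sqrt(H0/L0)
H0/L0 = 3.64/270.6 = 0.013452
sqrt(0.013452) = 0.115981
xi = 0.169 / 0.115981 = 1.457135
R = 1.6 * xi * H0 = 1.6 * 1.457135 * 3.64
R = 8.4864 m

8.4864


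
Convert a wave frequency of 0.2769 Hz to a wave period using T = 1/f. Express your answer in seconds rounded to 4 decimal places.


T = 1 / f
T = 1 / 0.2769
T = 3.6114 s

3.6114


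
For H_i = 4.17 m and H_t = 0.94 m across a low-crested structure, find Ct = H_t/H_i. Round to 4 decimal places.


Ct = H_t / H_i
Ct = 0.94 / 4.17
Ct = 0.2254

0.2254


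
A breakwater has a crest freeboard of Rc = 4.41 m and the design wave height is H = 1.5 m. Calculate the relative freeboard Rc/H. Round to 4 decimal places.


Relative freeboard = Rc / H
= 4.41 / 1.5
= 2.9400

2.9400


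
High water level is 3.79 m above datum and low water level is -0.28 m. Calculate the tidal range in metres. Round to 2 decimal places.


Tidal range = High water - Low water
Tidal range = 3.79 - (-0.28)
Tidal range = 4.07 m

4.07


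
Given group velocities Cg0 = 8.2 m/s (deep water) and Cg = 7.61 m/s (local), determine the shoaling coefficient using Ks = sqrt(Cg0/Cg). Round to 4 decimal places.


Ks = sqrt(Cg0 / Cg)
Ks = sqrt(8.2 / 7.61)
Ks = sqrt(1.0775)
Ks = 1.0380

1.0380


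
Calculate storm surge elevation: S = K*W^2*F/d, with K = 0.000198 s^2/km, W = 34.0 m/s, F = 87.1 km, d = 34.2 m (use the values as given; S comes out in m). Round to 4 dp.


S = K * W^2 * F / d
W^2 = 34.0^2 = 1156.00
S = 0.000198 * 1156.00 * 87.1 / 34.2
Numerator = 0.000198 * 1156.00 * 87.1 = 19.936145
S = 19.936145 / 34.2 = 0.5829 m

0.5829


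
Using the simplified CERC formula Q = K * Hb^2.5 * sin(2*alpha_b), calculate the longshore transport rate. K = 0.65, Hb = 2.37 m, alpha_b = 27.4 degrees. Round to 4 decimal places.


Q = K * Hb^2.5 * sin(2 * alpha_b)
Hb^2.5 = 2.37^2.5 = 8.647108
sin(2 * 27.4) = sin(54.8) = 0.817145
Q = 0.65 * 8.647108 * 0.817145
Q = 4.5929 m^3/s

4.5929


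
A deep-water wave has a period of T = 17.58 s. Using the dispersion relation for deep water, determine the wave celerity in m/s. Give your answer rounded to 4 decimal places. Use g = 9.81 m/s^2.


We use the deep-water celerity formula:
C = g * T / (2 * pi)
C = 9.81 * 17.58 / (2 * 3.14159...)
C = 172.459800 / 6.283185
C = 27.4478 m/s

27.4478


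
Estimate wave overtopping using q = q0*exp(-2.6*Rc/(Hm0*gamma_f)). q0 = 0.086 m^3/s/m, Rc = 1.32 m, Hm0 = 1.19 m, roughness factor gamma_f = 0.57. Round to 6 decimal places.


q = q0 * exp(-2.6 * Rc / (Hm0 * gamma_f))
Exponent = -2.6 * 1.32 / (1.19 * 0.57)
= -2.6 * 1.32 / 0.6783
= -5.059708
exp(-5.059708) = 0.006347
q = 0.086 * 0.006347
q = 0.000546 m^3/s/m

0.000546


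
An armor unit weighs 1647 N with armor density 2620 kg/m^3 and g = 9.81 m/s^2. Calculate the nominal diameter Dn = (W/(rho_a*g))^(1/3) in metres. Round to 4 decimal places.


V = W / (rho_a * g)
V = 1647 / (2620 * 9.81)
V = 1647 / 25702.20
V = 0.064080 m^3
Dn = V^(1/3) = 0.064080^(1/3)
Dn = 0.4002 m

0.4002


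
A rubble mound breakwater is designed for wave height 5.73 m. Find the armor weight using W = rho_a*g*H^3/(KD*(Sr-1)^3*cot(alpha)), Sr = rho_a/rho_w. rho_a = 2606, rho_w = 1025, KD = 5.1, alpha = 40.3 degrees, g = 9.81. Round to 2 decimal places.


Sr = rho_a / rho_w = 2606 / 1025 = 2.542439
(Sr - 1) = 1.542439
(Sr - 1)^3 = 3.669645
cot(40.3) = 1 / tan(40.3) = 1 / 0.848062 = 1.179160
Numerator = 2606 * 9.81 * 5.73^3 = 4809581.4586
Denominator = 5.1 * 3.669645 * 1.179160 = 22.068192
W = 4809581.4586 / 22.068192
W = 217941.80 N

217941.80


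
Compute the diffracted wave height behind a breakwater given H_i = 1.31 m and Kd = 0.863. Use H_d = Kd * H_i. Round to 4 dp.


H_d = Kd * H_i
H_d = 0.863 * 1.31
H_d = 1.1305 m

1.1305


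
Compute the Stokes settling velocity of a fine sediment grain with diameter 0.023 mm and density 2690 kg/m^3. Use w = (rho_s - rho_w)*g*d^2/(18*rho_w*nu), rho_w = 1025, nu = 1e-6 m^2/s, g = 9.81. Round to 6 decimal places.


w = (rho_s - rho_w) * g * d^2 / (18 * rho_w * nu)
d = 0.023 mm = 0.000023 m
rho_s - rho_w = 2690 - 1025 = 1665
Numerator = 1665 * 9.81 * (0.000023)^2 = 0.000008640501
Denominator = 18 * 1025 * 1e-6 = 0.018450
w = 0.000468 m/s

0.000468


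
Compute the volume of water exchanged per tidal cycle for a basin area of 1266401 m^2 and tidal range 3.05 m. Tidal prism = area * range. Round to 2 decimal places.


Tidal prism = Area * Tidal range
P = 1266401 * 3.05
P = 3862523.05 m^3

3862523.05


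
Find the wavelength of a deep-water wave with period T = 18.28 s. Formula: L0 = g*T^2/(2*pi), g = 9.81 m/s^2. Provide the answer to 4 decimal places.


L0 = g * T^2 / (2 * pi)
L0 = 9.81 * 18.28^2 / (2 * pi)
L0 = 9.81 * 334.1584 / 6.28319
L0 = 3278.0939 / 6.28319
L0 = 521.7248 m

521.7248


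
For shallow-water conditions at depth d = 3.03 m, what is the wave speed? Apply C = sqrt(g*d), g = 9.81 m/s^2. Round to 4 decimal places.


Using the shallow-water approximation:
C = sqrt(g * d) = sqrt(9.81 * 3.03)
C = sqrt(29.7243)
C = 5.4520 m/s

5.4520


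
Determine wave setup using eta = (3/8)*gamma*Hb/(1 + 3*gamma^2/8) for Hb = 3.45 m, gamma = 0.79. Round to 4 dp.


eta = (3/8) * gamma * Hb / (1 + 3*gamma^2/8)
Numerator = (3/8) * 0.79 * 3.45 = 1.022063
Denominator = 1 + 3*0.79^2/8 = 1 + 0.234038 = 1.234038
eta = 1.022063 / 1.234038
eta = 0.8282 m

0.8282


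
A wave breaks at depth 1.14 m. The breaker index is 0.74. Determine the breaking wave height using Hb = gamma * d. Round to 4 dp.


Hb = gamma * d
Hb = 0.74 * 1.14
Hb = 0.8436 m

0.8436


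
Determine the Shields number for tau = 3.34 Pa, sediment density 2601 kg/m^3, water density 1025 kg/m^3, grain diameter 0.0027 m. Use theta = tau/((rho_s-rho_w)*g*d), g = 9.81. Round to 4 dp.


theta = tau / ((rho_s - rho_w) * g * d)
rho_s - rho_w = 2601 - 1025 = 1576
Denominator = 1576 * 9.81 * 0.0027 = 41.743512
theta = 3.34 / 41.743512
theta = 0.0800

0.0800


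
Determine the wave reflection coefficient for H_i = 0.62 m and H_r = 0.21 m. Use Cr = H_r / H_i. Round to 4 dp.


Cr = H_r / H_i
Cr = 0.21 / 0.62
Cr = 0.3387

0.3387


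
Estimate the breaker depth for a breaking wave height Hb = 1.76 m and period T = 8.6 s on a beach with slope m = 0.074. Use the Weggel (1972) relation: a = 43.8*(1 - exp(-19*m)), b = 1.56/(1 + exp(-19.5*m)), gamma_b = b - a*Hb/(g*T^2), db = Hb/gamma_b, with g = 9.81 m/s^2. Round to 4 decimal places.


a = 43.8 * (1 - exp(-19 * m))
exp(-19 * 0.074) = exp(-1.4060) = 0.245122
a = 43.8 * (1 - 0.245122) = 33.063665
b = 1.56 / (1 + exp(-19.5 * m))
exp(-19.5 * 0.074) = exp(-1.4430) = 0.236218
b = 1.56 / (1 + 0.236218) = 1.261913
Hb / (g * T^2) = 1.76 / (9.81 * 8.6^2) = 1.76 / 725.5476 = 0.00242575
gamma_b = b - a * Hb/(g*T^2) = 1.261913 - 33.063665 * 0.00242575 = 1.181709
db = Hb / gamma_b = 1.76 / 1.181709
db = 1.4894 m

1.4894


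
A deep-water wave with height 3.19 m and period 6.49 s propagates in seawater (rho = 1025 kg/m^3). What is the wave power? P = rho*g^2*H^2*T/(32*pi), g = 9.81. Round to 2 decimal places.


P = rho * g^2 * H^2 * T / (32 * pi)
P = 1025 * 9.81^2 * 3.19^2 * 6.49 / (32 * pi)
P = 1025 * 96.2361 * 10.1761 * 6.49 / 100.53096
P = 64801.95 W/m

64801.95


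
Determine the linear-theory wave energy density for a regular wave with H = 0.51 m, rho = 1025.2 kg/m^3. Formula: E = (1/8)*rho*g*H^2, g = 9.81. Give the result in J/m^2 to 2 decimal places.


E = (1/8) * rho * g * H^2
E = (1/8) * 1025.2 * 9.81 * 0.51^2
E = 0.125 * 1025.2 * 9.81 * 0.2601
E = 326.99 J/m^2

326.99


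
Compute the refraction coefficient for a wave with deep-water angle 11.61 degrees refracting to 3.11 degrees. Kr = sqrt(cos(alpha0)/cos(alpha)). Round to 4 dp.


Kr = sqrt(cos(alpha0) / cos(alpha))
cos(11.61) = 0.979540
cos(3.11) = 0.998527
Kr = sqrt(0.979540 / 0.998527)
Kr = sqrt(0.980985)
Kr = 0.9904

0.9904


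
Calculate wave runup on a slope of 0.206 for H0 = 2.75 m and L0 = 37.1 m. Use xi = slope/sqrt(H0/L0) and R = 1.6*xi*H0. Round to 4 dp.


xi = slope / sqrt(H0/L0)
H0/L0 = 2.75/37.1 = 0.074124
sqrt(0.074124) = 0.272257
xi = 0.206 / 0.272257 = 0.756637
R = 1.6 * xi * H0 = 1.6 * 0.756637 * 2.75
R = 3.3292 m

3.3292


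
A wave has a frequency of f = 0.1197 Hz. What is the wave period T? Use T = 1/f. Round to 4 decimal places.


T = 1 / f
T = 1 / 0.1197
T = 8.3542 s

8.3542


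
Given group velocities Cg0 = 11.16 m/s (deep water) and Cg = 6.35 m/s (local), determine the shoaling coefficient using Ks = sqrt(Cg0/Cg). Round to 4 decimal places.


Ks = sqrt(Cg0 / Cg)
Ks = sqrt(11.16 / 6.35)
Ks = sqrt(1.7575)
Ks = 1.3257

1.3257


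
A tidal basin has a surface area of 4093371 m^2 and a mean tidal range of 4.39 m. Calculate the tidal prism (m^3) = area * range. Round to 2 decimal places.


Tidal prism = Area * Tidal range
P = 4093371 * 4.39
P = 17969898.69 m^3

17969898.69


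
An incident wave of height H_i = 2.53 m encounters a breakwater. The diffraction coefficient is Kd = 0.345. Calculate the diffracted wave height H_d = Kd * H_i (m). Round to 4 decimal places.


H_d = Kd * H_i
H_d = 0.345 * 2.53
H_d = 0.8729 m

0.8729


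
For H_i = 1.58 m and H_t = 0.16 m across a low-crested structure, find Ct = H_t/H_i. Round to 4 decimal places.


Ct = H_t / H_i
Ct = 0.16 / 1.58
Ct = 0.1013

0.1013


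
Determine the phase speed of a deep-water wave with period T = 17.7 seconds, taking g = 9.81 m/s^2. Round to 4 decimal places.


We use the deep-water celerity formula:
C = g * T / (2 * pi)
C = 9.81 * 17.7 / (2 * 3.14159...)
C = 173.637000 / 6.283185
C = 27.6352 m/s

27.6352


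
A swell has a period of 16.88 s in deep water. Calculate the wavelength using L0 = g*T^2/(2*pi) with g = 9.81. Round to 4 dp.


L0 = g * T^2 / (2 * pi)
L0 = 9.81 * 16.88^2 / (2 * pi)
L0 = 9.81 * 284.9344 / 6.28319
L0 = 2795.2065 / 6.28319
L0 = 444.8709 m

444.8709


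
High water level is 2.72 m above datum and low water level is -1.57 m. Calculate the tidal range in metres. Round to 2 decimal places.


Tidal range = High water - Low water
Tidal range = 2.72 - (-1.57)
Tidal range = 4.29 m

4.29


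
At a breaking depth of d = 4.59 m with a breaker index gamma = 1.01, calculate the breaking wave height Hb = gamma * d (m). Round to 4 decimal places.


Hb = gamma * d
Hb = 1.01 * 4.59
Hb = 4.6359 m

4.6359


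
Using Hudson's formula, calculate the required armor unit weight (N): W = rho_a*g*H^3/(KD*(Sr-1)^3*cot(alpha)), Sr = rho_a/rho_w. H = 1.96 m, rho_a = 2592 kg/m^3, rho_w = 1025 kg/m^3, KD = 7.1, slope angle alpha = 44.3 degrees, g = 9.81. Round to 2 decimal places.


Sr = rho_a / rho_w = 2592 / 1025 = 2.528780
(Sr - 1) = 1.528780
(Sr - 1)^3 = 3.573020
cot(44.3) = 1 / tan(44.3) = 1 / 0.975859 = 1.024738
Numerator = 2592 * 9.81 * 1.96^3 = 191457.4272
Denominator = 7.1 * 3.573020 * 1.024738 = 25.996005
W = 191457.4272 / 25.996005
W = 7364.88 N

7364.88


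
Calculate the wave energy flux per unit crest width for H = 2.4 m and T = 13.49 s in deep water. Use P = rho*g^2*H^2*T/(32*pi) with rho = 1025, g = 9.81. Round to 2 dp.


P = rho * g^2 * H^2 * T / (32 * pi)
P = 1025 * 9.81^2 * 2.4^2 * 13.49 / (32 * pi)
P = 1025 * 96.2361 * 5.7600 * 13.49 / 100.53096
P = 76242.38 W/m

76242.38


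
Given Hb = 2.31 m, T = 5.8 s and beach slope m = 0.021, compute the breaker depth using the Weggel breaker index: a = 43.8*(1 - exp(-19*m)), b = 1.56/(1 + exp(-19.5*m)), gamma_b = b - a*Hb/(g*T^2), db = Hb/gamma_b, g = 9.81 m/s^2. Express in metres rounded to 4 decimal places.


a = 43.8 * (1 - exp(-19 * m))
exp(-19 * 0.021) = exp(-0.3990) = 0.670991
a = 43.8 * (1 - 0.670991) = 14.410607
b = 1.56 / (1 + exp(-19.5 * m))
exp(-19.5 * 0.021) = exp(-0.4095) = 0.663982
b = 1.56 / (1 + 0.663982) = 0.937510
Hb / (g * T^2) = 2.31 / (9.81 * 5.8^2) = 2.31 / 330.0084 = 0.00699982
gamma_b = b - a * Hb/(g*T^2) = 0.937510 - 14.410607 * 0.00699982 = 0.836638
db = Hb / gamma_b = 2.31 / 0.836638
db = 2.7610 m

2.7610


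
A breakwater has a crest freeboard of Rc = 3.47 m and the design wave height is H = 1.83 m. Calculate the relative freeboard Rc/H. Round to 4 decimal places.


Relative freeboard = Rc / H
= 3.47 / 1.83
= 1.8962

1.8962


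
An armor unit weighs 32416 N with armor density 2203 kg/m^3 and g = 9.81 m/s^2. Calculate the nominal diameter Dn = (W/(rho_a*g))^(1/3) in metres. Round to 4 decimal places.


V = W / (rho_a * g)
V = 32416 / (2203 * 9.81)
V = 32416 / 21611.43
V = 1.499947 m^3
Dn = V^(1/3) = 1.499947^(1/3)
Dn = 1.1447 m

1.1447


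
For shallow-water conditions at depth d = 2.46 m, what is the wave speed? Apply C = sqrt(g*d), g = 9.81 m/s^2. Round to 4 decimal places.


Using the shallow-water approximation:
C = sqrt(g * d) = sqrt(9.81 * 2.46)
C = sqrt(24.1326)
C = 4.9125 m/s

4.9125


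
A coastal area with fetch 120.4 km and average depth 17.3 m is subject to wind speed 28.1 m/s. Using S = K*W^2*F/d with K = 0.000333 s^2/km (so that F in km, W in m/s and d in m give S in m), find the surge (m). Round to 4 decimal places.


S = K * W^2 * F / d
W^2 = 28.1^2 = 789.61
S = 0.000333 * 789.61 * 120.4 / 17.3
Numerator = 0.000333 * 789.61 * 120.4 = 31.657992
S = 31.657992 / 17.3 = 1.8299 m

1.8299


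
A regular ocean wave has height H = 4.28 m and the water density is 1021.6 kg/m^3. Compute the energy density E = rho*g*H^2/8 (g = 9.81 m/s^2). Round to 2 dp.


E = (1/8) * rho * g * H^2
E = (1/8) * 1021.6 * 9.81 * 4.28^2
E = 0.125 * 1021.6 * 9.81 * 18.3184
E = 22948.14 J/m^2

22948.14


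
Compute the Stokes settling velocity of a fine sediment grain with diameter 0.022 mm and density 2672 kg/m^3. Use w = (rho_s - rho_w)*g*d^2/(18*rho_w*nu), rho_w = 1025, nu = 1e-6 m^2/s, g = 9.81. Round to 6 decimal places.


w = (rho_s - rho_w) * g * d^2 / (18 * rho_w * nu)
d = 0.022 mm = 0.000022 m
rho_s - rho_w = 2672 - 1025 = 1647
Numerator = 1647 * 9.81 * (0.000022)^2 = 0.000007820022
Denominator = 18 * 1025 * 1e-6 = 0.018450
w = 0.000424 m/s

0.000424


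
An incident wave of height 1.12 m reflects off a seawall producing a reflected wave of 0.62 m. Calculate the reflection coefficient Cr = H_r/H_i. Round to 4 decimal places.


Cr = H_r / H_i
Cr = 0.62 / 1.12
Cr = 0.5536

0.5536


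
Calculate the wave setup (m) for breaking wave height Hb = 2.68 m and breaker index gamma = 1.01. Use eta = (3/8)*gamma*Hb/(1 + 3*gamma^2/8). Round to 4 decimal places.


eta = (3/8) * gamma * Hb / (1 + 3*gamma^2/8)
Numerator = (3/8) * 1.01 * 2.68 = 1.015050
Denominator = 1 + 3*1.01^2/8 = 1 + 0.382538 = 1.382538
eta = 1.015050 / 1.382538
eta = 0.7342 m

0.7342


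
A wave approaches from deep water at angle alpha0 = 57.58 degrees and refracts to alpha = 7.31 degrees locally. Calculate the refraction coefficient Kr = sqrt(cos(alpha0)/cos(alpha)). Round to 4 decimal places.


Kr = sqrt(cos(alpha0) / cos(alpha))
cos(57.58) = 0.536121
cos(7.31) = 0.991872
Kr = sqrt(0.536121 / 0.991872)
Kr = sqrt(0.540515)
Kr = 0.7352

0.7352


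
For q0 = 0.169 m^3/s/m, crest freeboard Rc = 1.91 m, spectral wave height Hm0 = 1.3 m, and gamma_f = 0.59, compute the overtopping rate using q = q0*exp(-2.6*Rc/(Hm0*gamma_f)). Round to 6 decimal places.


q = q0 * exp(-2.6 * Rc / (Hm0 * gamma_f))
Exponent = -2.6 * 1.91 / (1.3 * 0.59)
= -2.6 * 1.91 / 0.7670
= -6.474576
exp(-6.474576) = 0.001542
q = 0.169 * 0.001542
q = 0.000261 m^3/s/m

0.000261


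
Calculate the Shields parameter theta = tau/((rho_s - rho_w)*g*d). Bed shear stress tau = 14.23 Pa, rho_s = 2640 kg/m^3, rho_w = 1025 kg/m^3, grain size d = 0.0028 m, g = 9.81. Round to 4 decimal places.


theta = tau / ((rho_s - rho_w) * g * d)
rho_s - rho_w = 2640 - 1025 = 1615
Denominator = 1615 * 9.81 * 0.0028 = 44.360820
theta = 14.23 / 44.360820
theta = 0.3208

0.3208


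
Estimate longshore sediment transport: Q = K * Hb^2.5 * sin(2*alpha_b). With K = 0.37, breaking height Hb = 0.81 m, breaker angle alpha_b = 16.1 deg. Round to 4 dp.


Q = K * Hb^2.5 * sin(2 * alpha_b)
Hb^2.5 = 0.81^2.5 = 0.590490
sin(2 * 16.1) = sin(32.2) = 0.532876
Q = 0.37 * 0.590490 * 0.532876
Q = 0.1164 m^3/s

0.1164


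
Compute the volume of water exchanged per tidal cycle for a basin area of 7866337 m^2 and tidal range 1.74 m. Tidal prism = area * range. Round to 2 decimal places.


Tidal prism = Area * Tidal range
P = 7866337 * 1.74
P = 13687426.38 m^3

13687426.38


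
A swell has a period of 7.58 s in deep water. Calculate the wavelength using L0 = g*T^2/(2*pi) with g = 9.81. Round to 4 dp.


L0 = g * T^2 / (2 * pi)
L0 = 9.81 * 7.58^2 / (2 * pi)
L0 = 9.81 * 57.4564 / 6.28319
L0 = 563.6473 / 6.28319
L0 = 89.7073 m

89.7073


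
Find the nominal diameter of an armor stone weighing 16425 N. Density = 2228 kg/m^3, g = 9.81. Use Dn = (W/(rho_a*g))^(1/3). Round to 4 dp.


V = W / (rho_a * g)
V = 16425 / (2228 * 9.81)
V = 16425 / 21856.68
V = 0.751487 m^3
Dn = V^(1/3) = 0.751487^(1/3)
Dn = 0.9092 m

0.9092


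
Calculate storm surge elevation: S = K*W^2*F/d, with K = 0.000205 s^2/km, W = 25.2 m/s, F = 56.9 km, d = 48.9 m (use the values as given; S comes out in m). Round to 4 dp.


S = K * W^2 * F / d
W^2 = 25.2^2 = 635.04
S = 0.000205 * 635.04 * 56.9 / 48.9
Numerator = 0.000205 * 635.04 * 56.9 = 7.407424
S = 7.407424 / 48.9 = 0.1515 m

0.1515


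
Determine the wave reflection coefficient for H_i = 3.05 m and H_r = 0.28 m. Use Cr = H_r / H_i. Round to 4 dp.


Cr = H_r / H_i
Cr = 0.28 / 3.05
Cr = 0.0918

0.0918


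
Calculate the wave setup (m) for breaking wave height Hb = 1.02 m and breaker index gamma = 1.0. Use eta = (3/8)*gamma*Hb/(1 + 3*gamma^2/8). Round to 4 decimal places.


eta = (3/8) * gamma * Hb / (1 + 3*gamma^2/8)
Numerator = (3/8) * 1.0 * 1.02 = 0.382500
Denominator = 1 + 3*1.0^2/8 = 1 + 0.375000 = 1.375000
eta = 0.382500 / 1.375000
eta = 0.2782 m

0.2782


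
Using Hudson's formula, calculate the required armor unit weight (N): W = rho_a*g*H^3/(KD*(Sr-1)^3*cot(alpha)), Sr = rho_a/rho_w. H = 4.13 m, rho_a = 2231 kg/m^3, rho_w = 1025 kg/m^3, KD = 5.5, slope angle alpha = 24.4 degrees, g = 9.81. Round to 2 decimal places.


Sr = rho_a / rho_w = 2231 / 1025 = 2.176585
(Sr - 1) = 1.176585
(Sr - 1)^3 = 1.628810
cot(24.4) = 1 / tan(24.4) = 1 / 0.453620 = 2.204488
Numerator = 2231 * 9.81 * 4.13^3 = 1541766.9533
Denominator = 5.5 * 1.628810 * 2.204488 = 19.748800
W = 1541766.9533 / 19.748800
W = 78068.89 N

78068.89


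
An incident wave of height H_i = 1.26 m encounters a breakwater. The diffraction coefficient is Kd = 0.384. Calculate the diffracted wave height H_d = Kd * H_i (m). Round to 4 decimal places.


H_d = Kd * H_i
H_d = 0.384 * 1.26
H_d = 0.4838 m

0.4838


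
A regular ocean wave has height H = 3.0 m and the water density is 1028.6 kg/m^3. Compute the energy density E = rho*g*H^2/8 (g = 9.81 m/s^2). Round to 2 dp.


E = (1/8) * rho * g * H^2
E = (1/8) * 1028.6 * 9.81 * 3.0^2
E = 0.125 * 1028.6 * 9.81 * 9.0000
E = 11351.89 J/m^2

11351.89


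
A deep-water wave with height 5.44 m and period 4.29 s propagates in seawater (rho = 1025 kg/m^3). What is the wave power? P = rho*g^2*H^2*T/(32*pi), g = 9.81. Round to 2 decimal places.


P = rho * g^2 * H^2 * T / (32 * pi)
P = 1025 * 9.81^2 * 5.44^2 * 4.29 / (32 * pi)
P = 1025 * 96.2361 * 29.5936 * 4.29 / 100.53096
P = 124571.05 W/m

124571.05


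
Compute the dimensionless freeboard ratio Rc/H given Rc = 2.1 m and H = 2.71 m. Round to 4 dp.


Relative freeboard = Rc / H
= 2.1 / 2.71
= 0.7749

0.7749


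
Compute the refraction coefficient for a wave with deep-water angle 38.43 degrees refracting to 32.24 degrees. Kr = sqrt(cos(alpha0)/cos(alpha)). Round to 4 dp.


Kr = sqrt(cos(alpha0) / cos(alpha))
cos(38.43) = 0.783368
cos(32.24) = 0.845821
Kr = sqrt(0.783368 / 0.845821)
Kr = sqrt(0.926163)
Kr = 0.9624

0.9624


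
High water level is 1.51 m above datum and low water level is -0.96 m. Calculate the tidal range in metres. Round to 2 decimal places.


Tidal range = High water - Low water
Tidal range = 1.51 - (-0.96)
Tidal range = 2.47 m

2.47


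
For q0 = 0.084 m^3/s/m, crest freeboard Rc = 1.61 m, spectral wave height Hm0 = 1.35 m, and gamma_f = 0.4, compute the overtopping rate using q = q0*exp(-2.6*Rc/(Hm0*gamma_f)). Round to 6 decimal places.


q = q0 * exp(-2.6 * Rc / (Hm0 * gamma_f))
Exponent = -2.6 * 1.61 / (1.35 * 0.4)
= -2.6 * 1.61 / 0.5400
= -7.751852
exp(-7.751852) = 0.000430
q = 0.084 * 0.000430
q = 0.000036 m^3/s/m

0.000036


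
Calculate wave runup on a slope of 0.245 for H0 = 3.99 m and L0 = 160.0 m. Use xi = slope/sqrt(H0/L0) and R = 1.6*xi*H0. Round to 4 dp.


xi = slope / sqrt(H0/L0)
H0/L0 = 3.99/160.0 = 0.024938
sqrt(0.024938) = 0.157916
xi = 0.245 / 0.157916 = 1.551457
R = 1.6 * xi * H0 = 1.6 * 1.551457 * 3.99
R = 9.9045 m

9.9045


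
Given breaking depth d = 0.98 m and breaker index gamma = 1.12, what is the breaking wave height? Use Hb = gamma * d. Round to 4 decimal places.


Hb = gamma * d
Hb = 1.12 * 0.98
Hb = 1.0976 m

1.0976


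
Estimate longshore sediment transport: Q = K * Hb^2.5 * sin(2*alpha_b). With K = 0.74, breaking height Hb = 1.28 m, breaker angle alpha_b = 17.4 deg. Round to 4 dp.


Q = K * Hb^2.5 * sin(2 * alpha_b)
Hb^2.5 = 1.28^2.5 = 1.853638
sin(2 * 17.4) = sin(34.8) = 0.570714
Q = 0.74 * 1.853638 * 0.570714
Q = 0.7828 m^3/s

0.7828


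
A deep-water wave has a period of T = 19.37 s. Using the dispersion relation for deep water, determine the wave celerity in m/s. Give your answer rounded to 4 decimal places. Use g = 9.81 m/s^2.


We use the deep-water celerity formula:
C = g * T / (2 * pi)
C = 9.81 * 19.37 / (2 * 3.14159...)
C = 190.019700 / 6.283185
C = 30.2426 m/s

30.2426


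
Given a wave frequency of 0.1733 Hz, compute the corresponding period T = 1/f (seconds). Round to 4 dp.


T = 1 / f
T = 1 / 0.1733
T = 5.7703 s

5.7703


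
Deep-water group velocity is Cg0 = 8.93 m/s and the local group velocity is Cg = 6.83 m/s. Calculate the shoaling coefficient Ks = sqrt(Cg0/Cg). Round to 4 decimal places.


Ks = sqrt(Cg0 / Cg)
Ks = sqrt(8.93 / 6.83)
Ks = sqrt(1.3075)
Ks = 1.1434

1.1434


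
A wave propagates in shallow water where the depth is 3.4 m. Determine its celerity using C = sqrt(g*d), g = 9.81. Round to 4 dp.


Using the shallow-water approximation:
C = sqrt(g * d) = sqrt(9.81 * 3.4)
C = sqrt(33.3540)
C = 5.7753 m/s

5.7753


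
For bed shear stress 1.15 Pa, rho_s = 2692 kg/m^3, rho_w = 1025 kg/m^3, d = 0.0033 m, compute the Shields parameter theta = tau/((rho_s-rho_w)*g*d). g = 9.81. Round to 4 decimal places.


theta = tau / ((rho_s - rho_w) * g * d)
rho_s - rho_w = 2692 - 1025 = 1667
Denominator = 1667 * 9.81 * 0.0033 = 53.965791
theta = 1.15 / 53.965791
theta = 0.0213

0.0213


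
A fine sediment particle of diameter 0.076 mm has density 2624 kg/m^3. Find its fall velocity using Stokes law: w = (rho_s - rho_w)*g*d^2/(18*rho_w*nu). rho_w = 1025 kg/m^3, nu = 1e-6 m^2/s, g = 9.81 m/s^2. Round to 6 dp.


w = (rho_s - rho_w) * g * d^2 / (18 * rho_w * nu)
d = 0.076 mm = 0.000076 m
rho_s - rho_w = 2624 - 1025 = 1599
Numerator = 1599 * 9.81 * (0.000076)^2 = 0.000090603433
Denominator = 18 * 1025 * 1e-6 = 0.018450
w = 0.004911 m/s

0.004911


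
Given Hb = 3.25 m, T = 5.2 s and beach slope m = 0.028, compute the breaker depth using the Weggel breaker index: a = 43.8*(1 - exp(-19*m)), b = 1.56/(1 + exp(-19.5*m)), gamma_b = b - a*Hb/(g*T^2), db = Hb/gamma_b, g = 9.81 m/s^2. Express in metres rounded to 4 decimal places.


a = 43.8 * (1 - exp(-19 * m))
exp(-19 * 0.028) = exp(-0.5320) = 0.587429
a = 43.8 * (1 - 0.587429) = 18.070613
b = 1.56 / (1 + exp(-19.5 * m))
exp(-19.5 * 0.028) = exp(-0.5460) = 0.579262
b = 1.56 / (1 + 0.579262) = 0.987803
Hb / (g * T^2) = 3.25 / (9.81 * 5.2^2) = 3.25 / 265.2624 = 0.01225202
gamma_b = b - a * Hb/(g*T^2) = 0.987803 - 18.070613 * 0.01225202 = 0.766402
db = Hb / gamma_b = 3.25 / 0.766402
db = 4.2406 m

4.2406


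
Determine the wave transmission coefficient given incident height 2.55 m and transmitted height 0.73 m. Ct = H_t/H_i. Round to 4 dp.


Ct = H_t / H_i
Ct = 0.73 / 2.55
Ct = 0.2863

0.2863


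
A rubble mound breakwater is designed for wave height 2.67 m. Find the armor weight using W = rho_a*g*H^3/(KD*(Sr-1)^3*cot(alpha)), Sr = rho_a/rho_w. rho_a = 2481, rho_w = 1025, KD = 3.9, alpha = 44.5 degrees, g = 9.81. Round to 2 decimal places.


Sr = rho_a / rho_w = 2481 / 1025 = 2.420488
(Sr - 1) = 1.420488
(Sr - 1)^3 = 2.866240
cot(44.5) = 1 / tan(44.5) = 1 / 0.982697 = 1.017607
Numerator = 2481 * 9.81 * 2.67^3 = 463265.0699
Denominator = 3.9 * 2.866240 * 1.017607 = 11.375157
W = 463265.0699 / 11.375157
W = 40726.04 N

40726.04


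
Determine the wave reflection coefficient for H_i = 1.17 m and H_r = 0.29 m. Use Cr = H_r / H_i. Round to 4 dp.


Cr = H_r / H_i
Cr = 0.29 / 1.17
Cr = 0.2479

0.2479


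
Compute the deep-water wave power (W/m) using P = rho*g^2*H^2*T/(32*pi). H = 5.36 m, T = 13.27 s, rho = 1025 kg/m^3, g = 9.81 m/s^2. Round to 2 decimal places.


P = rho * g^2 * H^2 * T / (32 * pi)
P = 1025 * 9.81^2 * 5.36^2 * 13.27 / (32 * pi)
P = 1025 * 96.2361 * 28.7296 * 13.27 / 100.53096
P = 374078.31 W/m

374078.31


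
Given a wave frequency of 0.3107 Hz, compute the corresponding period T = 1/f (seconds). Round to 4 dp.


T = 1 / f
T = 1 / 0.3107
T = 3.2185 s

3.2185


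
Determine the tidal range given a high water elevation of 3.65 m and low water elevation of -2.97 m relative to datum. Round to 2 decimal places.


Tidal range = High water - Low water
Tidal range = 3.65 - (-2.97)
Tidal range = 6.62 m

6.62


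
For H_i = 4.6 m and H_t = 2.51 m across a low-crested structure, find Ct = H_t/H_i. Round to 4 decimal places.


Ct = H_t / H_i
Ct = 2.51 / 4.6
Ct = 0.5457

0.5457


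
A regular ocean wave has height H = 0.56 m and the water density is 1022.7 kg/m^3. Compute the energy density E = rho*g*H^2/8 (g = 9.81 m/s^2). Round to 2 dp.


E = (1/8) * rho * g * H^2
E = (1/8) * 1022.7 * 9.81 * 0.56^2
E = 0.125 * 1022.7 * 9.81 * 0.3136
E = 393.28 J/m^2

393.28


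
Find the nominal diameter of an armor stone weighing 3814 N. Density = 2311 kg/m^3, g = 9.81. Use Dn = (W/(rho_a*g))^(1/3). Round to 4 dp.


V = W / (rho_a * g)
V = 3814 / (2311 * 9.81)
V = 3814 / 22670.91
V = 0.168233 m^3
Dn = V^(1/3) = 0.168233^(1/3)
Dn = 0.5520 m

0.5520


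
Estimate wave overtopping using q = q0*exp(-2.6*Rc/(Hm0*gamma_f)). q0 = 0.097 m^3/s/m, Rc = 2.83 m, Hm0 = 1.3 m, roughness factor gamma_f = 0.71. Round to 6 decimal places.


q = q0 * exp(-2.6 * Rc / (Hm0 * gamma_f))
Exponent = -2.6 * 2.83 / (1.3 * 0.71)
= -2.6 * 2.83 / 0.9230
= -7.971831
exp(-7.971831) = 0.000345
q = 0.097 * 0.000345
q = 0.000033 m^3/s/m

0.000033


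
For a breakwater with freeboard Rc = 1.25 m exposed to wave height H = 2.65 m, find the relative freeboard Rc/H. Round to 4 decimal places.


Relative freeboard = Rc / H
= 1.25 / 2.65
= 0.4717

0.4717


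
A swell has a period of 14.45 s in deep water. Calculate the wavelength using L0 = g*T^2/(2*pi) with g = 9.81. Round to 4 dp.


L0 = g * T^2 / (2 * pi)
L0 = 9.81 * 14.45^2 / (2 * pi)
L0 = 9.81 * 208.8025 / 6.28319
L0 = 2048.3525 / 6.28319
L0 = 326.0054 m

326.0054


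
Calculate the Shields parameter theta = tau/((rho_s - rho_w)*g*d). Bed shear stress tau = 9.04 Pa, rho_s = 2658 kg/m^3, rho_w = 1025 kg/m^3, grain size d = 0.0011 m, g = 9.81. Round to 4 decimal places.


theta = tau / ((rho_s - rho_w) * g * d)
rho_s - rho_w = 2658 - 1025 = 1633
Denominator = 1633 * 9.81 * 0.0011 = 17.621703
theta = 9.04 / 17.621703
theta = 0.5130

0.5130


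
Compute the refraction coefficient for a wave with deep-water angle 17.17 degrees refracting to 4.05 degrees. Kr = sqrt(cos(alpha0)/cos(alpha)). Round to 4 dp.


Kr = sqrt(cos(alpha0) / cos(alpha))
cos(17.17) = 0.955433
cos(4.05) = 0.997503
Kr = sqrt(0.955433 / 0.997503)
Kr = sqrt(0.957825)
Kr = 0.9787

0.9787


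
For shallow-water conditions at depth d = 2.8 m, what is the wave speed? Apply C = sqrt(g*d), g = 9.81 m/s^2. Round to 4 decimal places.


Using the shallow-water approximation:
C = sqrt(g * d) = sqrt(9.81 * 2.8)
C = sqrt(27.4680)
C = 5.2410 m/s

5.2410


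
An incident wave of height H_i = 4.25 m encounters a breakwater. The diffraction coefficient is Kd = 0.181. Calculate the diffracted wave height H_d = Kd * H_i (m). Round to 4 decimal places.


H_d = Kd * H_i
H_d = 0.181 * 4.25
H_d = 0.7693 m

0.7693


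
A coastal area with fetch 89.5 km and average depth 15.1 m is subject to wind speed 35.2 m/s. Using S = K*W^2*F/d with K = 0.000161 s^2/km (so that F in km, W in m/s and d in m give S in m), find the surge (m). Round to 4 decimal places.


S = K * W^2 * F / d
W^2 = 35.2^2 = 1239.04
S = 0.000161 * 1239.04 * 89.5 / 15.1
Numerator = 0.000161 * 1239.04 * 89.5 = 17.853947
S = 17.853947 / 15.1 = 1.1824 m

1.1824


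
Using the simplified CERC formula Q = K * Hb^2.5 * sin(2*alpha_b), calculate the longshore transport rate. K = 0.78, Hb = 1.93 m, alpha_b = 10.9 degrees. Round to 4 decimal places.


Q = K * Hb^2.5 * sin(2 * alpha_b)
Hb^2.5 = 1.93^2.5 = 5.174796
sin(2 * 10.9) = sin(21.8) = 0.371368
Q = 0.78 * 5.174796 * 0.371368
Q = 1.4990 m^3/s

1.4990


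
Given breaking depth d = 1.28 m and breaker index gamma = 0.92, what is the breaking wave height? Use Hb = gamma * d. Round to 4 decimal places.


Hb = gamma * d
Hb = 0.92 * 1.28
Hb = 1.1776 m

1.1776


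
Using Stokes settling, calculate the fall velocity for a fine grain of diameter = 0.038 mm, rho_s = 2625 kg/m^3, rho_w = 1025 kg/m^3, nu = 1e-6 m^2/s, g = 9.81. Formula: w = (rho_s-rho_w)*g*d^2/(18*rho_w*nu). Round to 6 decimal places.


w = (rho_s - rho_w) * g * d^2 / (18 * rho_w * nu)
d = 0.038 mm = 0.000038 m
rho_s - rho_w = 2625 - 1025 = 1600
Numerator = 1600 * 9.81 * (0.000038)^2 = 0.000022665024
Denominator = 18 * 1025 * 1e-6 = 0.018450
w = 0.001228 m/s

0.001228


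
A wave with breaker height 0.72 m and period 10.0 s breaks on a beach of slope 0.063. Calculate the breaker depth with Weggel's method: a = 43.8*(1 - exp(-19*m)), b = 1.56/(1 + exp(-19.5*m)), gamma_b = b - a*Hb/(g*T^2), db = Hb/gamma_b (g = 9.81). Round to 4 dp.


a = 43.8 * (1 - exp(-19 * m))
exp(-19 * 0.063) = exp(-1.1970) = 0.302099
a = 43.8 * (1 - 0.302099) = 30.568057
b = 1.56 / (1 + exp(-19.5 * m))
exp(-19.5 * 0.063) = exp(-1.2285) = 0.292731
b = 1.56 / (1 + 0.292731) = 1.206747
Hb / (g * T^2) = 0.72 / (9.81 * 10.0^2) = 0.72 / 981.0000 = 0.00073394
gamma_b = b - a * Hb/(g*T^2) = 1.206747 - 30.568057 * 0.00073394 = 1.184312
db = Hb / gamma_b = 0.72 / 1.184312
db = 0.6079 m

0.6079


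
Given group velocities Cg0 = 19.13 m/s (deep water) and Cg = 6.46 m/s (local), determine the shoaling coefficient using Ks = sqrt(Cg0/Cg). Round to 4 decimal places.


Ks = sqrt(Cg0 / Cg)
Ks = sqrt(19.13 / 6.46)
Ks = sqrt(2.9613)
Ks = 1.7208

1.7208


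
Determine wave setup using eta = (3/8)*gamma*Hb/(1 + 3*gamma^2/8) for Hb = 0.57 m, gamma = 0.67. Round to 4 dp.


eta = (3/8) * gamma * Hb / (1 + 3*gamma^2/8)
Numerator = (3/8) * 0.67 * 0.57 = 0.143212
Denominator = 1 + 3*0.67^2/8 = 1 + 0.168338 = 1.168338
eta = 0.143212 / 1.168338
eta = 0.1226 m

0.1226


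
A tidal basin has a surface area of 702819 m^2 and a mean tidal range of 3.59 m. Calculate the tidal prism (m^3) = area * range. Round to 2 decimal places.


Tidal prism = Area * Tidal range
P = 702819 * 3.59
P = 2523120.21 m^3

2523120.21


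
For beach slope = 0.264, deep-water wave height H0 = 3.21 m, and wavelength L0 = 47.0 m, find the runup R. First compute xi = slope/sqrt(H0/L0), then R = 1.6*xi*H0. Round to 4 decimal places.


xi = slope / sqrt(H0/L0)
H0/L0 = 3.21/47.0 = 0.068298
sqrt(0.068298) = 0.261339
xi = 0.264 / 0.261339 = 1.010184
R = 1.6 * xi * H0 = 1.6 * 1.010184 * 3.21
R = 5.1883 m

5.1883
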